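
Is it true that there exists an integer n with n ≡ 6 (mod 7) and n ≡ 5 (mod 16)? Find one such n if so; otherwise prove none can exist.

Since 7 and 16 share no common factor, CRT says the pair of congruences has a solution (unique mod 112).
Write n = 6 + 7t and require 6 + 7t ≡ 5 (mod 16), i.e. 7t ≡ 15 (mod 16).
Note 7·7 = 49 ≡ 1 (mod 16) (as 49 − 1 = 3·16), so 7⁻¹ ≡ 7.
Multiplying by 7: t ≡ 7·15 = 105 ≡ 9 (mod 16).
Taking t = 9 gives n = 6 + 7·9 = 69.
Indeed 69 ≡ 6 (mod 7) and 69 ≡ 5 (mod 16).

n = 69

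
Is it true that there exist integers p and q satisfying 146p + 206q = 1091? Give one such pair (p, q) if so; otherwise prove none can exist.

Both 146 and 206 are divisible by gcd(146, 206) = 2, hence so is any combination 146p + 206q.
But 1091 = 2·545 + 1, so 2 ∤ 1091.
Therefore 146p + 206q = 1091 has no solution in integers.

There are no such integers.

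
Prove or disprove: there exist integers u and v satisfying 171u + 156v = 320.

Both 171 and 156 are divisible by gcd(171, 156) = 3, hence so is any combination 171u + 156v.
However 320 leaves remainder 2 on division by 3.
Therefore 171u + 156v = 320 has no solution in integers.

No such integers exist.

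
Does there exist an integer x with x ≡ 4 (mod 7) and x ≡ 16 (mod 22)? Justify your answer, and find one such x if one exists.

Since 7 and 22 share no common factor, CRT says the pair of congruences has a solution (unique mod 154).
Write x = 4 + 7t and require 4 + 7t ≡ 16 (mod 22), i.e. 7t ≡ 12 (mod 22).
Since 7·19 = 133 = 6·22 + 1, the inverse of 7 mod 22 is 19.
Multiplying by 19: t ≡ 19·12 = 228 ≡ 8 (mod 22).
Taking t = 8 gives x = 4 + 7·8 = 60.
Verify: 60 = 8·7 + 4 and 60 = 2·22 + 16. ✓

x = 60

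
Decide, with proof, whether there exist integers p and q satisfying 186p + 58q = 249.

No such integers exist.

Both 186 and 58 are divisible by gcd(186, 58) = 2, hence so is any combination 186p + 58q.
But 249 is not a multiple of 2 (it leaves remainder 1).
Hence no integers p, q satisfy the equation.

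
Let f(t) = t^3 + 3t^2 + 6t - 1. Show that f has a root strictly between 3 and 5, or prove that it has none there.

Evaluate at the endpoints: f(3) = 71, f(5) = 229 — same sign (positive).
f'(t) = 3t^2 + 6t + 6 has discriminant 6² − 4·3·6 = -36 < 0, so f' has no real roots and is positive for every real t.
Hence f is strictly increasing on ℝ, and in particular on [3, 5]. A strictly monotone function with same-sign endpoint values stays positive on the whole interval, so f has no zero in (3, 5).

f has no root in that interval.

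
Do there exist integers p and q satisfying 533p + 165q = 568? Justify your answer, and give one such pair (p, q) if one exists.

Since gcd(533, 165) = 1, every integer is an integer combination of 533 and 165.
Run the Euclidean algorithm on 533 and 165: 533 = 3·165 + 38, 165 = 4·38 + 13, 38 = 2·13 + 12, 13 = 1·12 + 1, 12 = 12·1 + 0.
Back-substituting, 1 = 13 − 1·12 = 13 − (38 − 2·13) = −38 + 3·13 = −38 + 3·(165 − 4·38) = 3·165 − 13·38 = 3·165 − 13·(533 − 3·165) = −13·533 + 42·165; that is, 533·(-13) + 165·42 = 1.
Scaling by 568 gives the particular solution (p, q) = (-7384, 23856).
The general solution is p = -7384 + 165k, q = 23856 − 533k; taking k = 45 gives the smaller pair p = 41, q = -129.
Indeed 533·41 + 165·(-129) = 21853 − 21285 = 568.

p = 41, q = -129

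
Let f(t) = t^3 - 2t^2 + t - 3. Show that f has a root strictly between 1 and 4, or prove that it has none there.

f(1) = -3 and f(4) = 33, which have opposite signs.
f is continuous everywhere (it is a polynomial), in particular on [1, 4].
By the Intermediate Value Theorem f must vanish at some point of (1, 4).

Yes, f has a root in the interval.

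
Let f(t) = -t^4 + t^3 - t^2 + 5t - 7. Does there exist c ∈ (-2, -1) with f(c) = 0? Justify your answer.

The endpoint values f(-2) = -45 and f(-1) = -15 are both negative. Claim: f(t) < 0 for every t in (-2, -1).
Shift to the endpoint -1: with t = -1 − u (0 < u < 1), one computes f(-1 − u) = -u^4 - 5u^3 - 10u^2 - 14u - 15.
The nonzero coefficients here are all negative, so for u > 0 every term is negative (or zero), and the constant term -15 is strictly negative.
So f is strictly negative on (-2, -1); no root exists in the interval.

f has no root in that interval.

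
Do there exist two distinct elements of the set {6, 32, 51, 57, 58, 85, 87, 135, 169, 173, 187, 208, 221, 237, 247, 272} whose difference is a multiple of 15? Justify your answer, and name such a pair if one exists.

Both 6 and 51 leave remainder 6 on division by 15; their difference 45 = 3·15 is a multiple of 15.

Yes: 6 and 51.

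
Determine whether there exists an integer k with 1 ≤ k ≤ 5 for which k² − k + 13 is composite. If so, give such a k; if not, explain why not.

k = 2

At k = 2: 2² − 2 + 13 = 15 = 3·5, which is composite.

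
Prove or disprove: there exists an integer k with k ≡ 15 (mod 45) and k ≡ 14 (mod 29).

Since 45 and 29 share no common factor, CRT says the pair of congruences has a solution (unique mod 1305).
Write k = 15 + 45t and require 15 + 45t ≡ 14 (mod 29), i.e. 45t ≡ 28 (mod 29).
45 ≡ 16 (mod 29), so this reads 16t ≡ 28 (mod 29). Note 16·20 = 320 ≡ 1 (mod 29) (as 320 − 1 = 11·29), so 16⁻¹ ≡ 20.
Multiplying by 20: t ≡ 20·28 = 560 ≡ 9 (mod 29).
With t = 9: k = 15 + 45·9 = 420.
Check: 420 mod 45 = 15, 420 mod 29 = 14. ✓

k = 420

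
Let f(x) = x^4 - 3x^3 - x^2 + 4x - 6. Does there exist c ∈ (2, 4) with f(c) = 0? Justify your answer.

f(2) = -10 and f(4) = 58, which have opposite signs.
As a polynomial, f is continuous on every closed interval.
The Intermediate Value Theorem then guarantees some c ∈ (2, 4) with f(c) = 0.

Yes, such a c exists.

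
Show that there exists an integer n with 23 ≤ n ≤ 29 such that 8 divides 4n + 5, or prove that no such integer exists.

For n = 23, 24, …, 29 the values of 4n + 5 modulo 8 are 1, 5, 1, 5, 1, 5, 1 respectively.
The residue 0 does not occur, so no n in [23, 29] makes 4n + 5 a multiple of 8.

No such integer n in that range exists.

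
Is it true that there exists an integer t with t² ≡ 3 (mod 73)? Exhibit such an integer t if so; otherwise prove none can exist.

t = 21

t = 21 works: 21² = 441, and 441 − 3 = 438 = 6·73.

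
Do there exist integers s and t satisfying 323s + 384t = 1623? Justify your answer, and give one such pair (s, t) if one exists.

s = 93, t = -74

Since gcd(323, 384) = 1, every integer is an integer combination of 323 and 384.
Run the Euclidean algorithm on 384 and 323: 384 = 1·323 + 61, 323 = 5·61 + 18, 61 = 3·18 + 7, 18 = 2·7 + 4, 7 = 1·4 + 3, 4 = 1·3 + 1, 3 = 3·1 + 0.
Back-substituting, 1 = 4 − 1·3 = 4 − (7 − 1·4) = −7 + 2·4 = −7 + 2·(18 − 2·7) = 2·18 − 5·7 = 2·18 − 5·(61 − 3·18) = −5·61 + 17·18 = −5·61 + 17·(323 − 5·61) = 17·323 − 90·61 = 17·323 − 90·(384 − 1·323) = −90·384 + 107·323; that is, 323·107 + 384·(-90) = 1.
Scaling by 1623 gives the particular solution (s, t) = (173661, -146070).
The general solution is s = 173661 + 384k, t = -146070 − 323k; taking k = -452 gives the smaller pair s = 93, t = -74.
Indeed 323·93 + 384·(-74) = 30039 − 28416 = 1623.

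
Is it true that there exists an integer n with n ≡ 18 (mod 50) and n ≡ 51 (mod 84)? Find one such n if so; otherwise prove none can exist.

gcd(50, 84) = 2. If n ≡ 18 (mod 50) and n ≡ 51 (mod 84), then n ≡ 18 (mod 2) and n ≡ 51 (mod 2).
But 18 mod 2 = 0 while 51 mod 2 = 1, a contradiction.
Therefore no such n exists.

No such integer exists.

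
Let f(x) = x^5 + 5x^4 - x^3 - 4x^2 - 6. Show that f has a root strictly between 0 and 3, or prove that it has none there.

Yes, f has a root in the interval.

f(0) = -6 and f(3) = 579, which have opposite signs.
As a polynomial, f is continuous on every closed interval.
By the Intermediate Value Theorem, f takes the value 0 somewhere in the open interval.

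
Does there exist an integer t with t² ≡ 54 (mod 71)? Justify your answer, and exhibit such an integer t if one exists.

Take t = 57. Then 57² = 3249 = 45·71 + 54, so 57² ≡ 54 (mod 71).

t = 57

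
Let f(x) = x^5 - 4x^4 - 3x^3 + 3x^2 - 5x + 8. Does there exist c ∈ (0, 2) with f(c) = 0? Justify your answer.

Such a root exists.

f(0) = 8 and f(2) = -46, which have opposite signs.
As a polynomial, f is continuous on every closed interval.
So by the Intermediate Value Theorem there is a c strictly between 0 and 2 with f(c) = 0.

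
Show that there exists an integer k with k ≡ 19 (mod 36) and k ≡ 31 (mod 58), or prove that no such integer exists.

k = 379

The moduli are not coprime: gcd(36, 58) = 2. Compatibility requires 2 ∣ (31 − 19) = 12, which holds, so solutions exist.
Put k = 19 + 36t, so we need 36t ≡ 12 (mod 58), equivalently (divide by 2) 18t ≡ 6 (mod 29).
Note 18·21 = 378 ≡ 1 (mod 29) (as 378 − 1 = 13·29), so 18⁻¹ ≡ 21.
Therefore t ≡ 21·6 = 126 ≡ 10 (mod 29).
Then k = 19 + 36·10 = 379.
Check: 379 mod 36 = 19, 379 mod 58 = 31. ✓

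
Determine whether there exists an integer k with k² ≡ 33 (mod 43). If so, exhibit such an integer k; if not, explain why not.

Apply Euler's criterion with the prime 43: 33 is a quadratic residue iff 33^21 ≡ 1 (mod 43), and a non-residue iff it is ≡ −1.
Repeated squaring mod 43: 33^2 = 1089 ≡ 14; 33^4 ≡ 14² = 196 ≡ 24; 33^8 ≡ 24² = 576 ≡ 17; 33^16 ≡ 17² = 289 ≡ 31.
Since 21 = 16 + 4 + 1, 33^21 ≡ 31 · 24 · 33; multiplying out mod 43: 31·24 = 744 ≡ 13, then 13·33 = 429 ≡ 42. Thus 33^21 ≡ 42 ≡ −1 (mod 43).
The value −1 means 33 is a non-residue modulo 43, so k² ≡ 33 (mod 43) is impossible.

No such integer exists.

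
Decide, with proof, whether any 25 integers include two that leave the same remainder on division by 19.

Each integer lies in one of the 19 residue classes modulo 19.
Since 25 > 19, two of the 25 integers must share a residue class by the pigeonhole principle; call them a and b.
That is, a and b leave the same remainder on division by 19, as claimed.

Yes.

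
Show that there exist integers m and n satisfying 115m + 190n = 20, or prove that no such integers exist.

Since gcd(115, 190) = 5 and 20 = 5·4, Bézout's identity guarantees a solution.
Dividing through by 5 reduces the equation to 23m + 38n = 4.
Dividing repeatedly: 38 = 1·23 + 15, 23 = 1·15 + 8, 15 = 1·8 + 7, 8 = 1·7 + 1, 7 = 7·1 + 0.
Working back up the chain: 1 = 8 − 1·7 = 8 − (15 − 1·8) = −15 + 2·8 = −15 + 2·(23 − 1·15) = 2·23 − 3·15 = 2·23 − 3·(38 − 1·23) = −3·38 + 5·23. So 23·5 + 38·(-3) = 1.
Scaling by 4 gives the particular solution (m, n) = (20, -12).
Indeed 115·20 + 190·(-12) = 2300 − 2280 = 20.

m = 20, n = -12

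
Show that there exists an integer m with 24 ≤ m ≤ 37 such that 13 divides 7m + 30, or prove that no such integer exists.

m = 31

m = 31 works, since 7·31 + 30 = 247 = 19·13.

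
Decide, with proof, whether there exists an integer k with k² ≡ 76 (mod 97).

Apply Euler's criterion with the prime 97: 76 is a quadratic residue iff 76^48 ≡ 1 (mod 97), and a non-residue iff it is ≡ −1.
Squaring successively (mod 97): 76^2 = 5776 ≡ 53; 76^4 ≡ 53² = 2809 ≡ 93; 76^8 ≡ 93² = 8649 ≡ 16; 76^16 ≡ 16² = 256 ≡ 62; 76^32 ≡ 62² = 3844 ≡ 61.
Since 48 = 32 + 16, 76^48 ≡ 61 · 62; multiplying out mod 97: 61·62 = 3782 ≡ 96. Thus 76^48 ≡ 96 ≡ −1 (mod 97).
The value −1 means 76 is a non-residue modulo 97, so k² ≡ 76 (mod 97) is impossible.

There is no such integer.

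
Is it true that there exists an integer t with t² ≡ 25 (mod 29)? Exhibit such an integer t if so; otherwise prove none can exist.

Take t = 24. Then 24² = 576 = 19·29 + 25, so 24² ≡ 25 (mod 29).

t = 24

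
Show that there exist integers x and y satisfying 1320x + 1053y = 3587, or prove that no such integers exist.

Any value of 1320x + 1053y is a multiple of gcd(1320, 1053) = 3.
However 3587 leaves remainder 2 on division by 3.
Therefore 1320x + 1053y = 3587 has no solution in integers.

No such integers exist.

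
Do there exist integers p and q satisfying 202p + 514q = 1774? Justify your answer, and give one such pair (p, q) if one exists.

p = 164, q = -61

Since gcd(202, 514) = 2 and 1774 = 2·887, Bézout's identity guarantees a solution.
Dividing through by 2 reduces the equation to 101p + 257q = 887.
Euclidean algorithm: 257 = 2·101 + 55, 101 = 1·55 + 46, 55 = 1·46 + 9, 46 = 5·9 + 1, 9 = 9·1 + 0.
Unwinding: 1 = 46 − 5·9 = 46 − 5·(55 − 1·46) = −5·55 + 6·46 = −5·55 + 6·(101 − 1·55) = 6·101 − 11·55 = 6·101 − 11·(257 − 2·101) = −11·257 + 28·101, i.e. 101·28 + 257·(-11) = 1.
Multiplying through by 887: p = 28·887 = 24836, q = (-11)·887 = -9757 is a solution.
Subtracting 96·257 from p and adding 96·101 to q gives the tidier solution (164, -61).
Check: 202·164 + 514·(-61) = 33128 − 31354 = 1774. ✓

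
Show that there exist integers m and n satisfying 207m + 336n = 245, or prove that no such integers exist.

No, no such integers exist.

Both 207 and 336 are divisible by gcd(207, 336) = 3, hence so is any combination 207m + 336n.
But 245 = 3·81 + 2, so 3 ∤ 245.
Therefore 207m + 336n = 245 has no solution in integers.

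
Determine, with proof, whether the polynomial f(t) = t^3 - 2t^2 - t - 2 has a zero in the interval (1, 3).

f(1) = -4 and f(3) = 4, which have opposite signs.
f is continuous everywhere (it is a polynomial), in particular on [1, 3].
By the Intermediate Value Theorem, f takes the value 0 somewhere in the open interval.

Yes, f has a root in the interval.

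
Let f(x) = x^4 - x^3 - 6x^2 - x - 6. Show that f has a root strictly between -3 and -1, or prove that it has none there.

f(-3) = 51 and f(-1) = -9, which have opposite signs.
Since f is a polynomial it is continuous on [-3, -1].
By the Intermediate Value Theorem, f takes the value 0 somewhere in the open interval.

Yes, f has a root in the interval.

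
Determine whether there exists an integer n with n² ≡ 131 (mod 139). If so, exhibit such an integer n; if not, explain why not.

n = 39 works: 39² = 1521, and 1521 − 131 = 1390 = 10·139.

n = 39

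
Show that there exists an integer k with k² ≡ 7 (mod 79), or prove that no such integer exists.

Apply Euler's criterion with the prime 79: 7 is a quadratic residue iff 7^39 ≡ 1 (mod 79), and a non-residue iff it is ≡ −1.
Repeated squaring mod 79: 7^2 = 49 ≡ 49; 7^4 ≡ 49² = 2401 ≡ 31; 7^8 ≡ 31² = 961 ≡ 13; 7^16 ≡ 13² = 169 ≡ 11; 7^32 ≡ 11² = 121 ≡ 42.
Since 39 = 32 + 4 + 2 + 1, 7^39 ≡ 42 · 31 · 49 · 7; multiplying out mod 79: 42·31 = 1302 ≡ 38, then 38·49 = 1862 ≡ 45, then 45·7 = 315 ≡ 78. Thus 7^39 ≡ 78 ≡ −1 (mod 79).
By Euler's criterion 7 is a quadratic non-residue mod 79: no k satisfies k² ≡ 7 (mod 79).

No, no such integer exists.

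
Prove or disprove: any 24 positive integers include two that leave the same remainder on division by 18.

Yes.

There are exactly 18 possible remainders on division by 18.
Since 24 > 18, two of the 24 integers must share a residue class by the pigeonhole principle; call them a and b.
That is, a and b leave the same remainder on division by 18, as claimed.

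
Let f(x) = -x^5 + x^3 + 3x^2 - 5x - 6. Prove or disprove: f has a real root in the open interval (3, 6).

f has no root in that interval.

The endpoint values f(3) = -210 and f(6) = -7488 are both negative. Claim: f(x) < 0 for every x in (3, 6).
Shift to the endpoint 3: with x = 3 + u (0 < u < 3), one computes f(3 + u) = -u^5 - 15u^4 - 89u^3 - 258u^2 - 365u - 210.
The nonzero coefficients here are all negative, so for u > 0 every term is negative (or zero), and the constant term -210 is strictly negative.
So f is strictly negative on (3, 6); no root exists in the interval.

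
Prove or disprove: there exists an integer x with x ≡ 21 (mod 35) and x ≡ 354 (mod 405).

No, no such integer exists.

Both moduli are multiples of 5 = gcd(35, 405), so any solution would satisfy x ≡ 21 and x ≡ 354 modulo 5 simultaneously.
However 21 ≡ 1 and 354 ≡ 4 (mod 5), and 1 ≠ 4.
Therefore no such x exists.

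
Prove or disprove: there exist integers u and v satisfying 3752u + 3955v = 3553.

gcd(3752, 3955) = 7, so every integer of the form 3752u + 3955v is a multiple of 7.
However 3553 leaves remainder 4 on division by 7.
So the equation is unsolvable over ℤ.

No, no such integers exist.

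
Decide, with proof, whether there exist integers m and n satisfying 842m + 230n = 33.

gcd(842, 230) = 2, so every integer of the form 842m + 230n is a multiple of 2.
But 33 = 2·16 + 1, so 2 ∤ 33.
So the equation is unsolvable over ℤ.

No, no such integers exist.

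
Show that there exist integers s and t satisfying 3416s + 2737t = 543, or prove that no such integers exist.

No such integers exist.

gcd(3416, 2737) = 7, so every integer of the form 3416s + 2737t is a multiple of 7.
But 543 is not a multiple of 7 (it leaves remainder 4).
Hence no integers s, t satisfy the equation.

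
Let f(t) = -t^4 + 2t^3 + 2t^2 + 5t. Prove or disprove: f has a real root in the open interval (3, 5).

Yes, f has a root in the interval.

f(3) = 6 and f(5) = -300, which have opposite signs.
Since f is a polynomial it is continuous on [3, 5].
By the Intermediate Value Theorem f must vanish at some point of (3, 5).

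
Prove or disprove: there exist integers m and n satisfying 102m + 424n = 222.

m = 77, n = -18

gcd(102, 424) = 2, and 2 divides 222, so integer solutions exist.
Dividing through by 2 reduces the equation to 51m + 212n = 111.
Euclidean algorithm: 212 = 4·51 + 8, 51 = 6·8 + 3, 8 = 2·3 + 2, 3 = 1·2 + 1, 2 = 2·1 + 0.
Unwinding: 1 = 3 − 1·2 = 3 − (8 − 2·3) = −8 + 3·3 = −8 + 3·(51 − 6·8) = 3·51 − 19·8 = 3·51 − 19·(212 − 4·51) = −19·212 + 79·51, i.e. 51·79 + 212·(-19) = 1.
Multiplying through by 111: m = 79·111 = 8769, n = (-19)·111 = -2109 is a solution.
Shifting by a multiple of (212, −51) keeps it a solution: m = 8769 − 41·212 = 77, n = -2109 + 41·51 = -18.
Indeed 102·77 + 424·(-18) = 7854 − 7632 = 222.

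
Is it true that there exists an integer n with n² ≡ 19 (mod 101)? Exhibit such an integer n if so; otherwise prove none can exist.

n = 25 works: 25² = 625, and 625 − 19 = 606 = 6·101.

n = 25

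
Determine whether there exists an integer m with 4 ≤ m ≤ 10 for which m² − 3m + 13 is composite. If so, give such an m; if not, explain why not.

The values for m = 4, 5, …, 10 are 17, 23, 31, 41, 53, 67, 83, and each of these is prime.
So no value in the range makes the expression composite.

No such integer m in that range exists.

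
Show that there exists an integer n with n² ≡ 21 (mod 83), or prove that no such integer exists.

n = 41

Take n = 41. Then 41² = 1681 = 20·83 + 21, so 41² ≡ 21 (mod 83).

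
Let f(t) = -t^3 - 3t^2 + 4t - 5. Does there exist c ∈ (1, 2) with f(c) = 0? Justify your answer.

f has no root in that interval.

f(1) = -5 and f(2) = -17, both negative, so a sign-change argument is unavailable; we show f keeps this sign on the whole interval.
Substitute t = 1 + u, where 0 < u < 1 on the interval. Expanding, f(1 + u) = -u^3 - 6u^2 - 5u - 5.
The nonzero coefficients here are all negative, so for u > 0 every term is negative (or zero), and the constant term -5 is strictly negative.
So f is strictly negative on (1, 2); no root exists in the interval.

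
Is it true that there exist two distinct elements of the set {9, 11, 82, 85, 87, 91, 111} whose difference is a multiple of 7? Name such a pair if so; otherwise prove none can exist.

Residues mod 7: 9↦2, 11↦4, 82↦5, 85↦1, 87↦3, 91↦0, 111↦6.
All 7 residues are distinct, so no two elements differ by a multiple of 7.

No such pair exists.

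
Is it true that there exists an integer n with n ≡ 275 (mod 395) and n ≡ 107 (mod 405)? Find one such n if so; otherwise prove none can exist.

There is no such integer.

Both moduli are multiples of 5 = gcd(395, 405), so any solution would satisfy n ≡ 275 and n ≡ 107 modulo 5 simultaneously.
These are incompatible: 275 − 107 = 168 is not divisible by 5.
Therefore no such n exists.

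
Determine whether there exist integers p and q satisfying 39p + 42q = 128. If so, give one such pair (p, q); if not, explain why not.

Both 39 and 42 are divisible by gcd(39, 42) = 3, hence so is any combination 39p + 42q.
But 128 = 3·42 + 2, so 3 ∤ 128.
Therefore 39p + 42q = 128 has no solution in integers.

No such integers exist.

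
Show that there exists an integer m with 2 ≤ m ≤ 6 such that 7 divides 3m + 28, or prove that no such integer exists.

At m = 2, 3·2 + 28 = 34 ≡ 6 (mod 7), and each step in m adds 3, giving residues 6, 2, 5, 1, 4 for m = 2, 3, …, 6.
The residue 0 does not occur, so no m in [2, 6] makes 3m + 28 a multiple of 7.

There is no such integer m in that range.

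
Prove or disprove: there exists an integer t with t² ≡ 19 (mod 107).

t = 74

t = 74 works: 74² = 5476, and 5476 − 19 = 5457 = 51·107.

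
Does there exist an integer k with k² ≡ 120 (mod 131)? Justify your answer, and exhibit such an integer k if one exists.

There is no such integer.

Apply Euler's criterion with the prime 131: 120 is a quadratic residue iff 120^65 ≡ 1 (mod 131), and a non-residue iff it is ≡ −1.
Repeated squaring mod 131: 120^2 = 14400 ≡ 121; 120^4 ≡ 121² = 14641 ≡ 100; 120^8 ≡ 100² = 10000 ≡ 44; 120^16 ≡ 44² = 1936 ≡ 102; 120^32 ≡ 102² = 10404 ≡ 55; 120^64 ≡ 55² = 3025 ≡ 12.
Since 65 = 64 + 1, 120^65 ≡ 12 · 120; multiplying out mod 131: 12·120 = 1440 ≡ 130. Thus 120^65 ≡ 130 ≡ −1 (mod 131).
By Euler's criterion 120 is a quadratic non-residue mod 131: no k satisfies k² ≡ 120 (mod 131).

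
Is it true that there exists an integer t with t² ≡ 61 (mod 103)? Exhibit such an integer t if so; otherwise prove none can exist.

Take t = 24. Then 24² = 576 = 5·103 + 61, so 24² ≡ 61 (mod 103).

t = 24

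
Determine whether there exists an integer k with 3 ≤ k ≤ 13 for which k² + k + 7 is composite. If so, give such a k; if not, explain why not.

k = 6

At k = 6: 6² + 6 + 7 = 49 = 7·7, which is composite.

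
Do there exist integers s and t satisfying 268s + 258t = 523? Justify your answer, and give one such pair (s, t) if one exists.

Both 268 and 258 are divisible by gcd(268, 258) = 2, hence so is any combination 268s + 258t.
But 523 is not a multiple of 2 (it leaves remainder 1).
So the equation is unsolvable over ℤ.

There are no such integers.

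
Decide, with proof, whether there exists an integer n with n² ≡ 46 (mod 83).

No, no such integer exists.

83 is prime, so by Euler's criterion 46 is a square mod 83 iff 46^((83−1)/2) = 46^41 ≡ 1 (mod 83).
Squaring successively (mod 83): 46^2 = 2116 ≡ 41; 46^4 ≡ 41² = 1681 ≡ 21; 46^8 ≡ 21² = 441 ≡ 26; 46^16 ≡ 26² = 676 ≡ 12; 46^32 ≡ 12² = 144 ≡ 61.
Since 41 = 32 + 8 + 1, 46^41 ≡ 61 · 26 · 46; multiplying out mod 83: 61·26 = 1586 ≡ 9, then 9·46 = 414 ≡ 82. Thus 46^41 ≡ 82 ≡ −1 (mod 83).
The value −1 means 46 is a non-residue modulo 83, so n² ≡ 46 (mod 83) is impossible.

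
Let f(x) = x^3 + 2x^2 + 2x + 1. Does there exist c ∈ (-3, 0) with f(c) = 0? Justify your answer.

Such a root exists.

f(-3) = -14 and f(0) = 1, which have opposite signs.
f is continuous everywhere (it is a polynomial), in particular on [-3, 0].
The Intermediate Value Theorem then guarantees some c ∈ (-3, 0) with f(c) = 0.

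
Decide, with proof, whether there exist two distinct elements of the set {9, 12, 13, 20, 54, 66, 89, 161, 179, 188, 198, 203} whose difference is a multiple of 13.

No, no such pair exists.

Reduce each element modulo 13: 9↦9, 12↦12, 13↦0, 20↦7, 54↦2, 66↦1, 89↦11, 161↦5, 179↦10, 188↦6, 198↦3, 203↦8.
These 12 residues are pairwise different, hence no difference of two elements is divisible by 13.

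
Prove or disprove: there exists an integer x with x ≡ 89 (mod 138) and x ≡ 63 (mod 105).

Both moduli are multiples of 3 = gcd(138, 105), so any solution would satisfy x ≡ 89 and x ≡ 63 modulo 3 simultaneously.
However 89 ≡ 2 and 63 ≡ 0 (mod 3), and 2 ≠ 0.
So no integer satisfies both congruences.

There is no such integer.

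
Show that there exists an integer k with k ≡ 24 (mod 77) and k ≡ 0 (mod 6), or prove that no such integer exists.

k = 24

The moduli 77 and 6 are coprime, so by the Chinese Remainder Theorem a unique solution modulo 462 exists.
Write k = 24 + 77t and require 24 + 77t ≡ 0 (mod 6), i.e. 77t ≡ 0 (mod 6).
77 ≡ 5 (mod 6), so this reads 5t ≡ 0 (mod 6). t = 0 satisfies this.
Taking t = 0 gives k = 24 + 77·0 = 24.
Indeed 24 ≡ 24 (mod 77) and 24 ≡ 0 (mod 6).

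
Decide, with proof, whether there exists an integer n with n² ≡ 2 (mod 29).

Apply Euler's criterion with the prime 29: 2 is a quadratic residue iff 2^14 ≡ 1 (mod 29), and a non-residue iff it is ≡ −1.
Squaring successively (mod 29): 2^2 = 4 ≡ 4; 2^4 ≡ 4² = 16 ≡ 16; 2^8 ≡ 16² = 256 ≡ 24.
Since 14 = 8 + 4 + 2, 2^14 ≡ 24 · 16 · 4; multiplying out mod 29: 24·16 = 384 ≡ 7, then 7·4 = 28 ≡ 28. Thus 2^14 ≡ 28 ≡ −1 (mod 29).
By Euler's criterion 2 is a quadratic non-residue mod 29: no n satisfies n² ≡ 2 (mod 29).

There is no such integer.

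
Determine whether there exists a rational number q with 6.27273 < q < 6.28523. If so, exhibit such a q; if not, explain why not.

q = 113/18

Scale by 18: the interval becomes (112.90914, 113.13414), which contains the integer 113.
So q = 113/18 works: it is a ratio of integers, and dividing 18·6.27273 < 113 < 18·6.28523 through by 18 gives 6.27273 < 113/18 < 6.28523.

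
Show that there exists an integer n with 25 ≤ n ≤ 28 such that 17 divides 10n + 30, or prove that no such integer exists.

No such integer n in that range exists.

For n = 25, 26, 27, 28 the values of 10n + 30 modulo 17 are 8, 1, 11, 4 respectively.
None is 0, so 17 never divides 10n + 30 on this range.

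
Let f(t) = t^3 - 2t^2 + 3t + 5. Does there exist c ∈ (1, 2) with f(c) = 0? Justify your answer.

f(1) = 7 and f(2) = 11, both positive.
f'(t) = 3t^2 - 4t + 3 has discriminant (-4)² − 4·3·3 = -20 < 0, so f' has no real roots and is positive for every real t.
So f is strictly increasing; between 1 and 2 its values lie between f(1) = 7 and f(2) = 11, all positive. Therefore f has no root in (1, 2).

f has no root in that interval.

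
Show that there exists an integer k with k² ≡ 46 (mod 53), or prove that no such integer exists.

k = 29

k = 29 works: 29² = 841, and 841 − 46 = 795 = 15·53.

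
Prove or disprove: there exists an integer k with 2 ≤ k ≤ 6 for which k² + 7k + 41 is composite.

k = 6

At k = 6: 6² + 7·6 + 41 = 119 = 7·17, which is composite.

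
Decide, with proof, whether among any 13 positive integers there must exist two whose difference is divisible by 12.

There are exactly 12 possible remainders on division by 12.
Placing 13 integers into 12 classes, some class receives at least two — say a and b.
Then a ≡ b (mod 12), i.e. 12 ∣ (a − b).

True.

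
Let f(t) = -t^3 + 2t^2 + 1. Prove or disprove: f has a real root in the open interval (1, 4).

Such a root exists.

f(1) = 2 and f(4) = -31, which have opposite signs.
Since f is a polynomial it is continuous on [1, 4].
By the Intermediate Value Theorem f must vanish at some point of (1, 4).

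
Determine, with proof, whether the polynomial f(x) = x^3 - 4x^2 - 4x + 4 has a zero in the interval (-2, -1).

Yes, f has a root in the interval.

f(-2) = -12 and f(-1) = 3, which have opposite signs.
As a polynomial, f is continuous on every closed interval.
By the Intermediate Value Theorem f must vanish at some point of (-2, -1).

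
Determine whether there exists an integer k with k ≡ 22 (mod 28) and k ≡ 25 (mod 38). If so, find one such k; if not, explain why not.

gcd(28, 38) = 2. If k ≡ 22 (mod 28) and k ≡ 25 (mod 38), then k ≡ 22 (mod 2) and k ≡ 25 (mod 2).
However 22 ≡ 0 and 25 ≡ 1 (mod 2), and 0 ≠ 1.
Therefore no such k exists.

No, no such integer exists.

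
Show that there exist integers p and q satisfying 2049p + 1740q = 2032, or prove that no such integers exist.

No, no such integers exist.

Any value of 2049p + 1740q is a multiple of gcd(2049, 1740) = 3.
However 2032 leaves remainder 1 on division by 3.
Therefore 2049p + 1740q = 2032 has no solution in integers.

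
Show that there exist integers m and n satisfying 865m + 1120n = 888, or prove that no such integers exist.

gcd(865, 1120) = 5, so every integer of the form 865m + 1120n is a multiple of 5.
However 888 leaves remainder 3 on division by 5.
Therefore 865m + 1120n = 888 has no solution in integers.

No such integers exist.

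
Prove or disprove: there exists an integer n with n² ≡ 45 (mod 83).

83 is prime, so by Euler's criterion 45 is a square mod 83 iff 45^((83−1)/2) = 45^41 ≡ 1 (mod 83).
Squaring successively (mod 83): 45^2 = 2025 ≡ 33; 45^4 ≡ 33² = 1089 ≡ 10; 45^8 ≡ 10² = 100 ≡ 17; 45^16 ≡ 17² = 289 ≡ 40; 45^32 ≡ 40² = 1600 ≡ 23.
Since 41 = 32 + 8 + 1, 45^41 ≡ 23 · 17 · 45; multiplying out mod 83: 23·17 = 391 ≡ 59, then 59·45 = 2655 ≡ 82. Thus 45^41 ≡ 82 ≡ −1 (mod 83).
The value −1 means 45 is a non-residue modulo 83, so n² ≡ 45 (mod 83) is impossible.

There is no such integer.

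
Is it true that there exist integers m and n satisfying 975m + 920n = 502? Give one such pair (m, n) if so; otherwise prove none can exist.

Any value of 975m + 920n is a multiple of gcd(975, 920) = 5.
But 502 = 5·100 + 2, so 5 ∤ 502.
Hence no integers m, n satisfy the equation.

No, no such integers exist.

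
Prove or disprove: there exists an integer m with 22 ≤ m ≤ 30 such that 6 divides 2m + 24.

m = 24

m = 24 works, since 2·24 + 24 = 72 = 12·6.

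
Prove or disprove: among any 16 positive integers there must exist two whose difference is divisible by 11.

Yes.

Partition the integers by their residue mod 11; there are 11 classes.
Since 16 > 11, two of the 16 integers must share a residue class by the pigeonhole principle; call them a and b.
Equal remainders mean a − b ≡ 0 (mod 11), so 11 divides their difference.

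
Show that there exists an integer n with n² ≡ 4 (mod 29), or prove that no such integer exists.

n = 27

Take n = 27. Then 27² = 729 = 25·29 + 4, so 27² ≡ 4 (mod 29).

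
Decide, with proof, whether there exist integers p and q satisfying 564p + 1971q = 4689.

Every value of 564p + 1971q is a multiple of gcd(564, 1971) = 3; since 3 ∣ 4689, solutions exist.
Dividing through by 3 reduces the equation to 188p + 657q = 1563.
Dividing repeatedly: 657 = 3·188 + 93, 188 = 2·93 + 2, 93 = 46·2 + 1, 2 = 2·1 + 0.
Working back up the chain: 1 = 93 − 46·2 = 93 − 46·(188 − 2·93) = −46·188 + 93·93 = −46·188 + 93·(657 − 3·188) = 93·657 − 325·188. So 188·(-325) + 657·93 = 1.
Times 1563: 188·(-507975) + 657·145359 = 1563, so (-507975, 145359) solves it.
The general solution is p = -507975 + 657k, q = 145359 − 188k; taking k = 774 gives the smaller pair p = 543, q = -153.
Check: 564·543 + 1971·(-153) = 306252 − 301563 = 4689. ✓

p = 543, q = -153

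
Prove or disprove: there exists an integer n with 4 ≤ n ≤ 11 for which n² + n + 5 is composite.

At n = 8: 8² + 8 + 5 = 77 = 7·11, which is composite.

n = 8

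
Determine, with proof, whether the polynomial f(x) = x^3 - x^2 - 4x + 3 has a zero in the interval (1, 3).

f(1) = -1 and f(3) = 9, which have opposite signs.
As a polynomial, f is continuous on every closed interval.
By the Intermediate Value Theorem f must vanish at some point of (1, 3).

Yes, f has a root in the interval.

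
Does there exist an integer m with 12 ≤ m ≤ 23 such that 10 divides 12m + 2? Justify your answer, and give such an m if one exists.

Scanning upward from m = 12 gives 146, 158, none divisible by 10. At m = 14 we get 12·14 + 2 = 170, and 170 = 10·17.

m = 14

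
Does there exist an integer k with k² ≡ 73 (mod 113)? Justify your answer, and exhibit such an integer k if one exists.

No such integer exists.

Apply Euler's criterion with the prime 113: 73 is a quadratic residue iff 73^56 ≡ 1 (mod 113), and a non-residue iff it is ≡ −1.
Squaring successively (mod 113): 73^2 = 5329 ≡ 18; 73^4 ≡ 18² = 324 ≡ 98; 73^8 ≡ 98² = 9604 ≡ 112; 73^16 ≡ 112² = 12544 ≡ 1; 73^32 ≡ 1² = 1 ≡ 1.
Since 56 = 32 + 16 + 8, 73^56 ≡ 1 · 1 · 112; multiplying out mod 113: 1·1 = 1 ≡ 1, then 1·112 = 112 ≡ 112. Thus 73^56 ≡ 112 ≡ −1 (mod 113).
By Euler's criterion 73 is a quadratic non-residue mod 113: no k satisfies k² ≡ 73 (mod 113).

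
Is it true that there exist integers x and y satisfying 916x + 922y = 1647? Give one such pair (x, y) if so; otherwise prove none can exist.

Both 916 and 922 are divisible by gcd(916, 922) = 2, hence so is any combination 916x + 922y.
However 1647 leaves remainder 1 on division by 2.
Therefore 916x + 922y = 1647 has no solution in integers.

No, no such integers exist.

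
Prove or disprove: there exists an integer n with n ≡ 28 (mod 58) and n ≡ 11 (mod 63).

The moduli 58 and 63 are coprime, so by the Chinese Remainder Theorem a unique solution modulo 3654 exists.
Any solution of the first congruence is n = 28 + 58t; substituting into the second, 58t ≡ 11 − 28 ≡ 46 (mod 63).
Since 58·25 = 1450 = 23·63 + 1, the inverse of 58 mod 63 is 25.
Multiplying by 25: t ≡ 25·46 = 1150 ≡ 16 (mod 63).
With t = 16: n = 28 + 58·16 = 956.
Check: 956 mod 58 = 28, 956 mod 63 = 11. ✓

n = 956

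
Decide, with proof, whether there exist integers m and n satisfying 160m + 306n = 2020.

Every value of 160m + 306n is a multiple of gcd(160, 306) = 2; since 2 ∣ 2020, solutions exist.
Dividing through by 2 reduces the equation to 80m + 153n = 1010.
Run the Euclidean algorithm on 153 and 80: 153 = 1·80 + 73, 80 = 1·73 + 7, 73 = 10·7 + 3, 7 = 2·3 + 1, 3 = 3·1 + 0.
Unwinding: 1 = 7 − 2·3 = 7 − 2·(73 − 10·7) = −2·73 + 21·7 = −2·73 + 21·(80 − 1·73) = 21·80 − 23·73 = 21·80 − 23·(153 − 1·80) = −23·153 + 44·80, i.e. 80·44 + 153·(-23) = 1.
Times 1010: 80·44440 + 153·(-23230) = 1010, so (44440, -23230) solves it.
Shifting by a multiple of (153, −80) keeps it a solution: m = 44440 − 290·153 = 70, n = -23230 + 290·80 = -30.
Indeed 160·70 + 306·(-30) = 11200 − 9180 = 2020.

m = 70, n = -30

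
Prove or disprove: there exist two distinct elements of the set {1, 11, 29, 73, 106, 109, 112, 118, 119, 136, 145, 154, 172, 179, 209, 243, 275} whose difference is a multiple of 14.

Yes: 1 and 29.

Both 1 and 29 leave remainder 1 on division by 14; their difference 28 = 2·14 is a multiple of 14.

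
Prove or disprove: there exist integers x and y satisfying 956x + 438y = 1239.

Any value of 956x + 438y is a multiple of gcd(956, 438) = 2.
However 1239 leaves remainder 1 on division by 2.
So the equation is unsolvable over ℤ.

There are no such integers.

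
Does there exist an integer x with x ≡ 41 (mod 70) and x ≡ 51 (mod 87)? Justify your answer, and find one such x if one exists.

x = 1791

gcd(70, 87) = 1, so the Chinese Remainder Theorem guarantees exactly one residue class mod 6090 satisfying both.
Any solution of the first congruence is x = 41 + 70t; substituting into the second, 70t ≡ 51 − 41 ≡ 10 (mod 87).
Since 70·46 = 3220 = 37·87 + 1, the inverse of 70 mod 87 is 46.
Therefore t ≡ 46·10 = 460 ≡ 25 (mod 87).
Taking t = 25 gives x = 41 + 70·25 = 1791.
Verify: 1791 = 25·70 + 41 and 1791 = 20·87 + 51. ✓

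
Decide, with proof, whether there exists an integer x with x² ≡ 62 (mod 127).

x = 58 works: 58² = 3364, and 3364 − 62 = 3302 = 26·127.

x = 58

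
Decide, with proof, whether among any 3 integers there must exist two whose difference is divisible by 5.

No; for instance {8, 9, 10} is a counterexample.

Take the 3 consecutive integers 8, 9, 10: their residues mod 5 are all distinct because 3 ≤ 5.
Any two of them differ by at most 2 < 5 and by at least 1, so no difference is a multiple of 5.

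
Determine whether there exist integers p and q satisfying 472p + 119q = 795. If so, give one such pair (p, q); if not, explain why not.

p = 69, q = -267

472 and 119 are coprime, so 472p + 119q ranges over all of ℤ.
Dividing repeatedly: 472 = 3·119 + 115, 119 = 1·115 + 4, 115 = 28·4 + 3, 4 = 1·3 + 1, 3 = 3·1 + 0.
Back-substituting, 1 = 4 − 1·3 = 4 − (115 − 28·4) = −115 + 29·4 = −115 + 29·(119 − 1·115) = 29·119 − 30·115 = 29·119 − 30·(472 − 3·119) = −30·472 + 119·119; that is, 472·(-30) + 119·119 = 1.
Times 795: 472·(-23850) + 119·94605 = 795, so (-23850, 94605) solves it.
The general solution is p = -23850 + 119k, q = 94605 − 472k; taking k = 201 gives the smaller pair p = 69, q = -267.
Indeed 472·69 + 119·(-267) = 32568 − 31773 = 795.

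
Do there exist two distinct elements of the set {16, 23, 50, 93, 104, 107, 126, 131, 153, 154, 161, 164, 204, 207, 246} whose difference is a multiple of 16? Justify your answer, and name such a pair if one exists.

Two integers differ by a multiple of 16 exactly when they have the same residue mod 16. The residues are 16↦0, 23↦7, 50↦2, 93↦13, 104↦8, 107↦11, 126↦14, 131↦3, 153↦9, 154↦10, 161↦1, 164↦4, 204↦12, 207↦15, 246↦6.
These 15 residues are pairwise different, hence no difference of two elements is divisible by 16.

No such pair exists.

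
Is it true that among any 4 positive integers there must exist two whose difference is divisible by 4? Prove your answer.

No; for instance {19, 20, 21, 22} is a counterexample.

Take the 4 consecutive integers 19, 20, 21, 22: their residues mod 4 are all distinct because 4 ≤ 4.
The differences between them range over 1, …, 3, none of which is divisible by 4.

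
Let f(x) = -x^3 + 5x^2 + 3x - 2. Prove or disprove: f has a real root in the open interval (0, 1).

f(0) = -2 and f(1) = 5, which have opposite signs.
f is continuous everywhere (it is a polynomial), in particular on [0, 1].
By the Intermediate Value Theorem f must vanish at some point of (0, 1).

Such a root exists.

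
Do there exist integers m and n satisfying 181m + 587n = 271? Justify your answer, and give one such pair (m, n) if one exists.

m = 235, n = -72

181 and 587 are coprime, so 181m + 587n ranges over all of ℤ.
Euclidean algorithm: 587 = 3·181 + 44, 181 = 4·44 + 5, 44 = 8·5 + 4, 5 = 1·4 + 1, 4 = 4·1 + 0.
Working back up the chain: 1 = 5 − 1·4 = 5 − (44 − 8·5) = −44 + 9·5 = −44 + 9·(181 − 4·44) = 9·181 − 37·44 = 9·181 − 37·(587 − 3·181) = −37·587 + 120·181. So 181·120 + 587·(-37) = 1.
Scaling by 271 gives the particular solution (m, n) = (32520, -10027).
The general solution is m = 32520 + 587k, n = -10027 − 181k; taking k = -55 gives the smaller pair m = 235, n = -72.
Check: 181·235 + 587·(-72) = 42535 − 42264 = 271. ✓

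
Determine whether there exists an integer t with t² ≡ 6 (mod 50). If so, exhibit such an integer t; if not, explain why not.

t = 34

Take t = 34. Then 34² = 1156 = 23·50 + 6, so 34² ≡ 6 (mod 50).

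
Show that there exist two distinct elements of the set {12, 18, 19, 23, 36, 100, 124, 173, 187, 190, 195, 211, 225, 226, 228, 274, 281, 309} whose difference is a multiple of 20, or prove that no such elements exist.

Residues mod 20: 12↦12, 18↦18, 19↦19, 23↦3, 36↦16, 100↦0, 124↦4, 173↦13, 187↦7, 190↦10, 195↦15, 211↦11, 225↦5, 226↦6, 228↦8, 274↦14, 281↦1, 309↦9.
No residue repeats among the 18 elements, so no pair has difference ≡ 0 (mod 20).

No such pair exists.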